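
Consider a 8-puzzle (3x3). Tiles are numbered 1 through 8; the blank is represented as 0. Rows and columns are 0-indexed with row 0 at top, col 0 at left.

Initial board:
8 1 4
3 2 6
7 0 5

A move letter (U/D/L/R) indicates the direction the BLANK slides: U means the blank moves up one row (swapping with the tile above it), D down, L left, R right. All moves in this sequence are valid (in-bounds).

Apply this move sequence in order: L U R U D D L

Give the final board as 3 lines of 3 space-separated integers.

After move 1 (L):
8 1 4
3 2 6
0 7 5

After move 2 (U):
8 1 4
0 2 6
3 7 5

After move 3 (R):
8 1 4
2 0 6
3 7 5

After move 4 (U):
8 0 4
2 1 6
3 7 5

After move 5 (D):
8 1 4
2 0 6
3 7 5

After move 6 (D):
8 1 4
2 7 6
3 0 5

After move 7 (L):
8 1 4
2 7 6
0 3 5

Answer: 8 1 4
2 7 6
0 3 5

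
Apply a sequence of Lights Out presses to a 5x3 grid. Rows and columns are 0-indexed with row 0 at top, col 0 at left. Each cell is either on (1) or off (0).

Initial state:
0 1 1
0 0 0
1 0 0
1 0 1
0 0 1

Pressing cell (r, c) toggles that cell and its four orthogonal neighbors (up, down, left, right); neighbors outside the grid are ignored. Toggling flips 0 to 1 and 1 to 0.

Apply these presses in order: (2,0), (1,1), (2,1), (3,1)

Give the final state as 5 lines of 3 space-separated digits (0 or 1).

Answer: 0 0 1
0 0 1
1 0 1
1 0 0
0 1 1

Derivation:
After press 1 at (2,0):
0 1 1
1 0 0
0 1 0
0 0 1
0 0 1

After press 2 at (1,1):
0 0 1
0 1 1
0 0 0
0 0 1
0 0 1

After press 3 at (2,1):
0 0 1
0 0 1
1 1 1
0 1 1
0 0 1

After press 4 at (3,1):
0 0 1
0 0 1
1 0 1
1 0 0
0 1 1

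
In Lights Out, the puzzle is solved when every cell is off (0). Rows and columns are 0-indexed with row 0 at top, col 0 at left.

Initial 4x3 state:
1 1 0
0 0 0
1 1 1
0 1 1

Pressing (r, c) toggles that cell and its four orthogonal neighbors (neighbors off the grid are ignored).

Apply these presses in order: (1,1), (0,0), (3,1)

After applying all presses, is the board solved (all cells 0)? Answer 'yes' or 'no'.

Answer: no

Derivation:
After press 1 at (1,1):
1 0 0
1 1 1
1 0 1
0 1 1

After press 2 at (0,0):
0 1 0
0 1 1
1 0 1
0 1 1

After press 3 at (3,1):
0 1 0
0 1 1
1 1 1
1 0 0

Lights still on: 7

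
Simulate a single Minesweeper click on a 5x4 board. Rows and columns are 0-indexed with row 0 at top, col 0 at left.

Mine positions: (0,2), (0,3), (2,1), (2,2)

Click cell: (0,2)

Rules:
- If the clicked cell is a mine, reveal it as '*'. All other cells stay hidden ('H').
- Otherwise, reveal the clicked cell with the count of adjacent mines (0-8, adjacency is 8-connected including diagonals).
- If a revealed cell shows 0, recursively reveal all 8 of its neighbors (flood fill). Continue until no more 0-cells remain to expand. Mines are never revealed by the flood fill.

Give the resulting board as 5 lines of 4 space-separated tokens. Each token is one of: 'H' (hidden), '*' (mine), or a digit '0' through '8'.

H H * H
H H H H
H H H H
H H H H
H H H H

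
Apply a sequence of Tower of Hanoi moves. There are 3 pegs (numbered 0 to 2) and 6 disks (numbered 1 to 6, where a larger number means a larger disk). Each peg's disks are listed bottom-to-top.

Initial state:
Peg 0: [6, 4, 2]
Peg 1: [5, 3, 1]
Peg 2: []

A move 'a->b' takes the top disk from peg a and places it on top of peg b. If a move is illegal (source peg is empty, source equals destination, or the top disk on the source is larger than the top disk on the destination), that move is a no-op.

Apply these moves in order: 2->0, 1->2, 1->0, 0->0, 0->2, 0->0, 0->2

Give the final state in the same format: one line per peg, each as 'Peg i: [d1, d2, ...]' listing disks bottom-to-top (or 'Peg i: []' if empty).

After move 1 (2->0):
Peg 0: [6, 4, 2]
Peg 1: [5, 3, 1]
Peg 2: []

After move 2 (1->2):
Peg 0: [6, 4, 2]
Peg 1: [5, 3]
Peg 2: [1]

After move 3 (1->0):
Peg 0: [6, 4, 2]
Peg 1: [5, 3]
Peg 2: [1]

After move 4 (0->0):
Peg 0: [6, 4, 2]
Peg 1: [5, 3]
Peg 2: [1]

After move 5 (0->2):
Peg 0: [6, 4, 2]
Peg 1: [5, 3]
Peg 2: [1]

After move 6 (0->0):
Peg 0: [6, 4, 2]
Peg 1: [5, 3]
Peg 2: [1]

After move 7 (0->2):
Peg 0: [6, 4, 2]
Peg 1: [5, 3]
Peg 2: [1]

Answer: Peg 0: [6, 4, 2]
Peg 1: [5, 3]
Peg 2: [1]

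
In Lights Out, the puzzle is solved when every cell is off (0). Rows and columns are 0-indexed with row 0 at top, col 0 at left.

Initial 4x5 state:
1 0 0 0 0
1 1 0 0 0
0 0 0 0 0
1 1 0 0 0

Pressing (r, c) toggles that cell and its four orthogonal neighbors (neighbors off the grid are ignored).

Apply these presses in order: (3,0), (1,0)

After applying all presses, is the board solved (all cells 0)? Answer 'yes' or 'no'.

After press 1 at (3,0):
1 0 0 0 0
1 1 0 0 0
1 0 0 0 0
0 0 0 0 0

After press 2 at (1,0):
0 0 0 0 0
0 0 0 0 0
0 0 0 0 0
0 0 0 0 0

Lights still on: 0

Answer: yes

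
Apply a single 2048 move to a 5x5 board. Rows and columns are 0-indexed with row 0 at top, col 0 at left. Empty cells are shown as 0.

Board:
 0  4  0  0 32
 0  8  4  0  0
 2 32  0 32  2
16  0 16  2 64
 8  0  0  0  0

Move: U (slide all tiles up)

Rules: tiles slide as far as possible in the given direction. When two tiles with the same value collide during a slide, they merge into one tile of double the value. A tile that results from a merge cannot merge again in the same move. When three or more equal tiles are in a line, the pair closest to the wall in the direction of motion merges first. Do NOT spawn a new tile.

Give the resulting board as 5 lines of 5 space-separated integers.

Answer:  2  4  4 32 32
16  8 16  2  2
 8 32  0  0 64
 0  0  0  0  0
 0  0  0  0  0

Derivation:
Slide up:
col 0: [0, 0, 2, 16, 8] -> [2, 16, 8, 0, 0]
col 1: [4, 8, 32, 0, 0] -> [4, 8, 32, 0, 0]
col 2: [0, 4, 0, 16, 0] -> [4, 16, 0, 0, 0]
col 3: [0, 0, 32, 2, 0] -> [32, 2, 0, 0, 0]
col 4: [32, 0, 2, 64, 0] -> [32, 2, 64, 0, 0]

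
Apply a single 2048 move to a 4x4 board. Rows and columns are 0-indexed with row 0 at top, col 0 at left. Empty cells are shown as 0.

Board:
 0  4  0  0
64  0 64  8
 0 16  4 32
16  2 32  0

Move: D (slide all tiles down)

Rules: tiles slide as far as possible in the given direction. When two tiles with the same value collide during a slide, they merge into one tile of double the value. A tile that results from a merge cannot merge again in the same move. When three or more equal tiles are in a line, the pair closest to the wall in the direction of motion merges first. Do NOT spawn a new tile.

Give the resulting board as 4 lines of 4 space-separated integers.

Answer:  0  0  0  0
 0  4 64  0
64 16  4  8
16  2 32 32

Derivation:
Slide down:
col 0: [0, 64, 0, 16] -> [0, 0, 64, 16]
col 1: [4, 0, 16, 2] -> [0, 4, 16, 2]
col 2: [0, 64, 4, 32] -> [0, 64, 4, 32]
col 3: [0, 8, 32, 0] -> [0, 0, 8, 32]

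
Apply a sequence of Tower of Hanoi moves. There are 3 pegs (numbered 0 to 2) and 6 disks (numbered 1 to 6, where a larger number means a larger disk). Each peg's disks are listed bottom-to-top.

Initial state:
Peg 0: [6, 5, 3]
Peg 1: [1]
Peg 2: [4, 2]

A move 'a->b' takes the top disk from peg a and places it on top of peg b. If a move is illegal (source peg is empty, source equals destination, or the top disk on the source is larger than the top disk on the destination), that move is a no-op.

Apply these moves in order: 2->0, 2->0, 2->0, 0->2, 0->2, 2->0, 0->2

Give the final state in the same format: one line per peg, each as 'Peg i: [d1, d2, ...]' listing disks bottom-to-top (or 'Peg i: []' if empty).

After move 1 (2->0):
Peg 0: [6, 5, 3, 2]
Peg 1: [1]
Peg 2: [4]

After move 2 (2->0):
Peg 0: [6, 5, 3, 2]
Peg 1: [1]
Peg 2: [4]

After move 3 (2->0):
Peg 0: [6, 5, 3, 2]
Peg 1: [1]
Peg 2: [4]

After move 4 (0->2):
Peg 0: [6, 5, 3]
Peg 1: [1]
Peg 2: [4, 2]

After move 5 (0->2):
Peg 0: [6, 5, 3]
Peg 1: [1]
Peg 2: [4, 2]

After move 6 (2->0):
Peg 0: [6, 5, 3, 2]
Peg 1: [1]
Peg 2: [4]

After move 7 (0->2):
Peg 0: [6, 5, 3]
Peg 1: [1]
Peg 2: [4, 2]

Answer: Peg 0: [6, 5, 3]
Peg 1: [1]
Peg 2: [4, 2]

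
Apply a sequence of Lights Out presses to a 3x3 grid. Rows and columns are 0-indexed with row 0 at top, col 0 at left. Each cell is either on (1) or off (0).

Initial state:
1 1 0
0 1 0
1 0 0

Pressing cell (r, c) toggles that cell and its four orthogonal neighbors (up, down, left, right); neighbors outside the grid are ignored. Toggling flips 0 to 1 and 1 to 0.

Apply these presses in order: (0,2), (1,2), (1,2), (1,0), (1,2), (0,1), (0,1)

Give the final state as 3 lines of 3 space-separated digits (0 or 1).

After press 1 at (0,2):
1 0 1
0 1 1
1 0 0

After press 2 at (1,2):
1 0 0
0 0 0
1 0 1

After press 3 at (1,2):
1 0 1
0 1 1
1 0 0

After press 4 at (1,0):
0 0 1
1 0 1
0 0 0

After press 5 at (1,2):
0 0 0
1 1 0
0 0 1

After press 6 at (0,1):
1 1 1
1 0 0
0 0 1

After press 7 at (0,1):
0 0 0
1 1 0
0 0 1

Answer: 0 0 0
1 1 0
0 0 1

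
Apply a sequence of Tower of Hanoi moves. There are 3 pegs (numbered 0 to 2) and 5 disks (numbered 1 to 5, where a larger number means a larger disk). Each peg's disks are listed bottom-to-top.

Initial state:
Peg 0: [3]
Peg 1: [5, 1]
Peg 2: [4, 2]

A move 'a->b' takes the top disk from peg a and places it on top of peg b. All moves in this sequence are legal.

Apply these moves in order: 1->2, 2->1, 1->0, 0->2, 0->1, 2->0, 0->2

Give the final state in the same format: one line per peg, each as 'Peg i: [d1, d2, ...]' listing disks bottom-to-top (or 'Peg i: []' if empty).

Answer: Peg 0: []
Peg 1: [5, 3]
Peg 2: [4, 2, 1]

Derivation:
After move 1 (1->2):
Peg 0: [3]
Peg 1: [5]
Peg 2: [4, 2, 1]

After move 2 (2->1):
Peg 0: [3]
Peg 1: [5, 1]
Peg 2: [4, 2]

After move 3 (1->0):
Peg 0: [3, 1]
Peg 1: [5]
Peg 2: [4, 2]

After move 4 (0->2):
Peg 0: [3]
Peg 1: [5]
Peg 2: [4, 2, 1]

After move 5 (0->1):
Peg 0: []
Peg 1: [5, 3]
Peg 2: [4, 2, 1]

After move 6 (2->0):
Peg 0: [1]
Peg 1: [5, 3]
Peg 2: [4, 2]

After move 7 (0->2):
Peg 0: []
Peg 1: [5, 3]
Peg 2: [4, 2, 1]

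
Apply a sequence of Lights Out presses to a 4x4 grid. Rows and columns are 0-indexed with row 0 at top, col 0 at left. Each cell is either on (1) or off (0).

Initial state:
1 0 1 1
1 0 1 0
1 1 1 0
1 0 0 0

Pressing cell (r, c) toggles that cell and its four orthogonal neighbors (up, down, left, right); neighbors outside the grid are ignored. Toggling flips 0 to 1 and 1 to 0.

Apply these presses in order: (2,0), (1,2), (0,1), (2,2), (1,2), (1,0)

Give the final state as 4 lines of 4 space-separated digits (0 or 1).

After press 1 at (2,0):
1 0 1 1
0 0 1 0
0 0 1 0
0 0 0 0

After press 2 at (1,2):
1 0 0 1
0 1 0 1
0 0 0 0
0 0 0 0

After press 3 at (0,1):
0 1 1 1
0 0 0 1
0 0 0 0
0 0 0 0

After press 4 at (2,2):
0 1 1 1
0 0 1 1
0 1 1 1
0 0 1 0

After press 5 at (1,2):
0 1 0 1
0 1 0 0
0 1 0 1
0 0 1 0

After press 6 at (1,0):
1 1 0 1
1 0 0 0
1 1 0 1
0 0 1 0

Answer: 1 1 0 1
1 0 0 0
1 1 0 1
0 0 1 0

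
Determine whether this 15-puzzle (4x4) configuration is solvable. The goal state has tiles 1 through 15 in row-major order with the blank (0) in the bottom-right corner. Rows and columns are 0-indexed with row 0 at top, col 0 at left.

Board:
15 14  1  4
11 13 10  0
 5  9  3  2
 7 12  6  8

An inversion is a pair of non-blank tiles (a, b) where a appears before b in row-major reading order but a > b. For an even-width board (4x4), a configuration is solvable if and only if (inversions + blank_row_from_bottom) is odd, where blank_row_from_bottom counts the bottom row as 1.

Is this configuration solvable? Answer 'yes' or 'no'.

Answer: yes

Derivation:
Inversions: 64
Blank is in row 1 (0-indexed from top), which is row 3 counting from the bottom (bottom = 1).
64 + 3 = 67, which is odd, so the puzzle is solvable.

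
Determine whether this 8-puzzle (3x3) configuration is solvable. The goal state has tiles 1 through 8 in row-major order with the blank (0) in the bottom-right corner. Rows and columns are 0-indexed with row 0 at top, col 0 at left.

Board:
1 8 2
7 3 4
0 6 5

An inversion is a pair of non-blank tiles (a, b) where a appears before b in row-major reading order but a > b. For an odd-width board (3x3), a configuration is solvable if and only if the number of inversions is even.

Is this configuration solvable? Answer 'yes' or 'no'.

Answer: no

Derivation:
Inversions (pairs i<j in row-major order where tile[i] > tile[j] > 0): 11
11 is odd, so the puzzle is not solvable.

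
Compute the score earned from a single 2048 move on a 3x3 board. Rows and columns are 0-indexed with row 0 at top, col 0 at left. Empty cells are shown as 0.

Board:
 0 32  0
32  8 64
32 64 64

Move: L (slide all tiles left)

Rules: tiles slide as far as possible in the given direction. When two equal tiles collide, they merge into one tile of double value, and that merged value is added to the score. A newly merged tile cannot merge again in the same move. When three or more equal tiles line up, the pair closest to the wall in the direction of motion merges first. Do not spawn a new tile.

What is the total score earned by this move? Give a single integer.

Slide left:
row 0: [0, 32, 0] -> [32, 0, 0]  score +0 (running 0)
row 1: [32, 8, 64] -> [32, 8, 64]  score +0 (running 0)
row 2: [32, 64, 64] -> [32, 128, 0]  score +128 (running 128)
Board after move:
 32   0   0
 32   8  64
 32 128   0

Answer: 128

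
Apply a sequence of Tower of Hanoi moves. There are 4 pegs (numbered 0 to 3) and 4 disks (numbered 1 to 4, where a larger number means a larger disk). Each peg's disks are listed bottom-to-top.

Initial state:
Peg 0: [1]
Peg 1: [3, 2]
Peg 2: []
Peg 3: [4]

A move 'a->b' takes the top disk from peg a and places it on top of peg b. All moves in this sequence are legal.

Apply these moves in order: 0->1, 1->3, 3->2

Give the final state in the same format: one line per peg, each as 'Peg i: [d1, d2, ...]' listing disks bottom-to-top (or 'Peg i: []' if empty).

After move 1 (0->1):
Peg 0: []
Peg 1: [3, 2, 1]
Peg 2: []
Peg 3: [4]

After move 2 (1->3):
Peg 0: []
Peg 1: [3, 2]
Peg 2: []
Peg 3: [4, 1]

After move 3 (3->2):
Peg 0: []
Peg 1: [3, 2]
Peg 2: [1]
Peg 3: [4]

Answer: Peg 0: []
Peg 1: [3, 2]
Peg 2: [1]
Peg 3: [4]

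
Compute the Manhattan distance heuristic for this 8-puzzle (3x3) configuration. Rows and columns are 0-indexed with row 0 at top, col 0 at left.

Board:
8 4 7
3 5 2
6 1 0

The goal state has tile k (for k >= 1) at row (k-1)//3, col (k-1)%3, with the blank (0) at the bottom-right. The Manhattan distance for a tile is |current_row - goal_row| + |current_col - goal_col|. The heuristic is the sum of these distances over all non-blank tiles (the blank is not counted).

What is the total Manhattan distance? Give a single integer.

Answer: 20

Derivation:
Tile 8: (0,0)->(2,1) = 3
Tile 4: (0,1)->(1,0) = 2
Tile 7: (0,2)->(2,0) = 4
Tile 3: (1,0)->(0,2) = 3
Tile 5: (1,1)->(1,1) = 0
Tile 2: (1,2)->(0,1) = 2
Tile 6: (2,0)->(1,2) = 3
Tile 1: (2,1)->(0,0) = 3
Sum: 3 + 2 + 4 + 3 + 0 + 2 + 3 + 3 = 20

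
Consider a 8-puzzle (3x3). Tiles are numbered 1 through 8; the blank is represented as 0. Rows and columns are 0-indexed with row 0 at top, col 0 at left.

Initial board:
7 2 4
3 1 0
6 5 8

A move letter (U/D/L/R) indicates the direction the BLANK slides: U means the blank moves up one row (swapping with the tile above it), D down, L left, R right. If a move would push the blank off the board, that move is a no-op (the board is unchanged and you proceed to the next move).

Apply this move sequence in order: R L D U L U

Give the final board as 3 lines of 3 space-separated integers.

Answer: 0 2 4
7 3 1
6 5 8

Derivation:
After move 1 (R):
7 2 4
3 1 0
6 5 8

After move 2 (L):
7 2 4
3 0 1
6 5 8

After move 3 (D):
7 2 4
3 5 1
6 0 8

After move 4 (U):
7 2 4
3 0 1
6 5 8

After move 5 (L):
7 2 4
0 3 1
6 5 8

After move 6 (U):
0 2 4
7 3 1
6 5 8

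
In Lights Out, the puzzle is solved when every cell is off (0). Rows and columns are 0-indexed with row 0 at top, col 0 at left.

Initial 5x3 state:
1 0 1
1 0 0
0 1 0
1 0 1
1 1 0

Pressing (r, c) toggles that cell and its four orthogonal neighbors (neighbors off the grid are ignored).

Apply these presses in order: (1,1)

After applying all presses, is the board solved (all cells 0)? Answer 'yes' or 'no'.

After press 1 at (1,1):
1 1 1
0 1 1
0 0 0
1 0 1
1 1 0

Lights still on: 9

Answer: no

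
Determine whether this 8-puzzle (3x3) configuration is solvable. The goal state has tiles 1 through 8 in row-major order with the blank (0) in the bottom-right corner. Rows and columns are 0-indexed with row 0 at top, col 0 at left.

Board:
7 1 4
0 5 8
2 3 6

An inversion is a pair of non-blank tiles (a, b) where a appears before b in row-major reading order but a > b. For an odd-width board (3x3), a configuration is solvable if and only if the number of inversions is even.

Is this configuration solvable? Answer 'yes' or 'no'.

Inversions (pairs i<j in row-major order where tile[i] > tile[j] > 0): 13
13 is odd, so the puzzle is not solvable.

Answer: no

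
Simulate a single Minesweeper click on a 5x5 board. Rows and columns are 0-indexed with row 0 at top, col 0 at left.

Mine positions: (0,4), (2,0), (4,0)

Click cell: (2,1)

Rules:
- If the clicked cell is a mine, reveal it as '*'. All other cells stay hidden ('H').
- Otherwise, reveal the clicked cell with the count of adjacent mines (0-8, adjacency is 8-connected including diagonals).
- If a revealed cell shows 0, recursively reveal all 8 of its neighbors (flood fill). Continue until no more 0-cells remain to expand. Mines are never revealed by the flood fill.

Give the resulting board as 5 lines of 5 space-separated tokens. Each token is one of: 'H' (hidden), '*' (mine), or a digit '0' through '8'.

H H H H H
H H H H H
H 1 H H H
H H H H H
H H H H H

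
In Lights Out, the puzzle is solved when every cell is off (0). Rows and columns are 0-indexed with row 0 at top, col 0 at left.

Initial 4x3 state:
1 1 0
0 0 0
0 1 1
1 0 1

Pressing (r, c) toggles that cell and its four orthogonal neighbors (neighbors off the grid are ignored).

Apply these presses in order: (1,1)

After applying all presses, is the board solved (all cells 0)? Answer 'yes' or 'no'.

Answer: no

Derivation:
After press 1 at (1,1):
1 0 0
1 1 1
0 0 1
1 0 1

Lights still on: 7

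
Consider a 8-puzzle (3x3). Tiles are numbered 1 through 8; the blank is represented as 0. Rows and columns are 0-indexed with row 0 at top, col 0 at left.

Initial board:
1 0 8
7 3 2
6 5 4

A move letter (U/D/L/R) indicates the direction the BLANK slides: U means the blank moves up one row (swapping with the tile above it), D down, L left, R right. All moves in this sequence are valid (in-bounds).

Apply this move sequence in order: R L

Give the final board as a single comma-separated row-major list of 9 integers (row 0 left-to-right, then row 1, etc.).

Answer: 1, 0, 8, 7, 3, 2, 6, 5, 4

Derivation:
After move 1 (R):
1 8 0
7 3 2
6 5 4

After move 2 (L):
1 0 8
7 3 2
6 5 4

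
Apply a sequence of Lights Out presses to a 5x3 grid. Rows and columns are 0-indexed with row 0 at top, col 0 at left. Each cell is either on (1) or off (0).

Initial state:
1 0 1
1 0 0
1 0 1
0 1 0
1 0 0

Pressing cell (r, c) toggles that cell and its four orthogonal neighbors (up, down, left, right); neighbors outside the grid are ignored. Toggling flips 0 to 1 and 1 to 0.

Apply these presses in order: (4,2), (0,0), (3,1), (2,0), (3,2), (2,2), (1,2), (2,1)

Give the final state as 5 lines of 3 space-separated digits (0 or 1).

Answer: 0 1 0
1 0 0
1 0 1
0 0 0
1 0 0

Derivation:
After press 1 at (4,2):
1 0 1
1 0 0
1 0 1
0 1 1
1 1 1

After press 2 at (0,0):
0 1 1
0 0 0
1 0 1
0 1 1
1 1 1

After press 3 at (3,1):
0 1 1
0 0 0
1 1 1
1 0 0
1 0 1

After press 4 at (2,0):
0 1 1
1 0 0
0 0 1
0 0 0
1 0 1

After press 5 at (3,2):
0 1 1
1 0 0
0 0 0
0 1 1
1 0 0

After press 6 at (2,2):
0 1 1
1 0 1
0 1 1
0 1 0
1 0 0

After press 7 at (1,2):
0 1 0
1 1 0
0 1 0
0 1 0
1 0 0

After press 8 at (2,1):
0 1 0
1 0 0
1 0 1
0 0 0
1 0 0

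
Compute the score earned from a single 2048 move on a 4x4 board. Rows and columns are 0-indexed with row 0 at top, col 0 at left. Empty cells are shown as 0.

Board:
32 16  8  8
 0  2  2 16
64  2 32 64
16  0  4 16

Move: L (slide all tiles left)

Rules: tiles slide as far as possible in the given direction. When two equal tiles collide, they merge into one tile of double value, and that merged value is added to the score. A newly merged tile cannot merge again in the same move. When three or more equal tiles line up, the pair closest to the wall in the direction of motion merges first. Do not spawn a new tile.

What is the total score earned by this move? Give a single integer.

Answer: 20

Derivation:
Slide left:
row 0: [32, 16, 8, 8] -> [32, 16, 16, 0]  score +16 (running 16)
row 1: [0, 2, 2, 16] -> [4, 16, 0, 0]  score +4 (running 20)
row 2: [64, 2, 32, 64] -> [64, 2, 32, 64]  score +0 (running 20)
row 3: [16, 0, 4, 16] -> [16, 4, 16, 0]  score +0 (running 20)
Board after move:
32 16 16  0
 4 16  0  0
64  2 32 64
16  4 16  0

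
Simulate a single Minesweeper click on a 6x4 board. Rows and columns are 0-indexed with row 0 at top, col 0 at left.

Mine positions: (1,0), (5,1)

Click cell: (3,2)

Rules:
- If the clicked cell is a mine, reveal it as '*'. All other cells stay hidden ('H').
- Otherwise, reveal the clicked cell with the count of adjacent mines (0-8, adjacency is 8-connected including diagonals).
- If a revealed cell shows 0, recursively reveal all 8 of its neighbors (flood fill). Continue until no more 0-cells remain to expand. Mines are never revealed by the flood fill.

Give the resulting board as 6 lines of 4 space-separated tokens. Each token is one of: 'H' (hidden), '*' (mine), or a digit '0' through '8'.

H 1 0 0
H 1 0 0
1 1 0 0
0 0 0 0
1 1 1 0
H H 1 0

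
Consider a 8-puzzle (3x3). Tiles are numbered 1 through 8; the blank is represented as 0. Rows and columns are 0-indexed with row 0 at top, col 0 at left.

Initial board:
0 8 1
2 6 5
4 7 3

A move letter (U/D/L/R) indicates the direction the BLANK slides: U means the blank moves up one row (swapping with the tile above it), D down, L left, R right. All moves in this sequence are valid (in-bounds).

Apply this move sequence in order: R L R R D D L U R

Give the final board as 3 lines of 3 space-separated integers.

Answer: 8 1 5
2 3 0
4 6 7

Derivation:
After move 1 (R):
8 0 1
2 6 5
4 7 3

After move 2 (L):
0 8 1
2 6 5
4 7 3

After move 3 (R):
8 0 1
2 6 5
4 7 3

After move 4 (R):
8 1 0
2 6 5
4 7 3

After move 5 (D):
8 1 5
2 6 0
4 7 3

After move 6 (D):
8 1 5
2 6 3
4 7 0

After move 7 (L):
8 1 5
2 6 3
4 0 7

After move 8 (U):
8 1 5
2 0 3
4 6 7

After move 9 (R):
8 1 5
2 3 0
4 6 7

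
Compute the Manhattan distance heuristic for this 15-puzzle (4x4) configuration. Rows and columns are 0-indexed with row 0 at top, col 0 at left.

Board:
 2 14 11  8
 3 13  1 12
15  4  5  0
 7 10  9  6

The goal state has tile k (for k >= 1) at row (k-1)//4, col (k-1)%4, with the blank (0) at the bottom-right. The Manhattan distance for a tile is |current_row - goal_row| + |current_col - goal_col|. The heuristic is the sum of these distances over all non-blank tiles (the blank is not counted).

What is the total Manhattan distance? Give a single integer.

Answer: 39

Derivation:
Tile 2: at (0,0), goal (0,1), distance |0-0|+|0-1| = 1
Tile 14: at (0,1), goal (3,1), distance |0-3|+|1-1| = 3
Tile 11: at (0,2), goal (2,2), distance |0-2|+|2-2| = 2
Tile 8: at (0,3), goal (1,3), distance |0-1|+|3-3| = 1
Tile 3: at (1,0), goal (0,2), distance |1-0|+|0-2| = 3
Tile 13: at (1,1), goal (3,0), distance |1-3|+|1-0| = 3
Tile 1: at (1,2), goal (0,0), distance |1-0|+|2-0| = 3
Tile 12: at (1,3), goal (2,3), distance |1-2|+|3-3| = 1
Tile 15: at (2,0), goal (3,2), distance |2-3|+|0-2| = 3
Tile 4: at (2,1), goal (0,3), distance |2-0|+|1-3| = 4
Tile 5: at (2,2), goal (1,0), distance |2-1|+|2-0| = 3
Tile 7: at (3,0), goal (1,2), distance |3-1|+|0-2| = 4
Tile 10: at (3,1), goal (2,1), distance |3-2|+|1-1| = 1
Tile 9: at (3,2), goal (2,0), distance |3-2|+|2-0| = 3
Tile 6: at (3,3), goal (1,1), distance |3-1|+|3-1| = 4
Sum: 1 + 3 + 2 + 1 + 3 + 3 + 3 + 1 + 3 + 4 + 3 + 4 + 1 + 3 + 4 = 39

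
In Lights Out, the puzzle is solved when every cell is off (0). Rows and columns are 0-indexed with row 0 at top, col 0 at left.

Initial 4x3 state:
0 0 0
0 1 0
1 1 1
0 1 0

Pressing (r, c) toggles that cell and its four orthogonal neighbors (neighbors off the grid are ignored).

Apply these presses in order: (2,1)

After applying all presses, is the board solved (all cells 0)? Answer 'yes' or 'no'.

Answer: yes

Derivation:
After press 1 at (2,1):
0 0 0
0 0 0
0 0 0
0 0 0

Lights still on: 0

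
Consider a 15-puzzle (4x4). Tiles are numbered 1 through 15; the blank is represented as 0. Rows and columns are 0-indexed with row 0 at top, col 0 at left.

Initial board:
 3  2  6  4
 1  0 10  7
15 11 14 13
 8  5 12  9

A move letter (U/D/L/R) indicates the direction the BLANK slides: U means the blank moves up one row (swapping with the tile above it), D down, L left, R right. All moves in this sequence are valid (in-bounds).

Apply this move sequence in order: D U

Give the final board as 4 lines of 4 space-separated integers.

After move 1 (D):
 3  2  6  4
 1 11 10  7
15  0 14 13
 8  5 12  9

After move 2 (U):
 3  2  6  4
 1  0 10  7
15 11 14 13
 8  5 12  9

Answer:  3  2  6  4
 1  0 10  7
15 11 14 13
 8  5 12  9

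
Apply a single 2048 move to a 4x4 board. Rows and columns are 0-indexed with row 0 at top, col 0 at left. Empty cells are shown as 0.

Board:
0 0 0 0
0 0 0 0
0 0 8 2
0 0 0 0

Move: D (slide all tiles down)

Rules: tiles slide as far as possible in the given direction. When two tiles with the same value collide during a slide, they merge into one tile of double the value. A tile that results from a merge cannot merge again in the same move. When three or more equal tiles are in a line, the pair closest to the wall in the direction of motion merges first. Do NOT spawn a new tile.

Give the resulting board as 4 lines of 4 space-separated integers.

Answer: 0 0 0 0
0 0 0 0
0 0 0 0
0 0 8 2

Derivation:
Slide down:
col 0: [0, 0, 0, 0] -> [0, 0, 0, 0]
col 1: [0, 0, 0, 0] -> [0, 0, 0, 0]
col 2: [0, 0, 8, 0] -> [0, 0, 0, 8]
col 3: [0, 0, 2, 0] -> [0, 0, 0, 2]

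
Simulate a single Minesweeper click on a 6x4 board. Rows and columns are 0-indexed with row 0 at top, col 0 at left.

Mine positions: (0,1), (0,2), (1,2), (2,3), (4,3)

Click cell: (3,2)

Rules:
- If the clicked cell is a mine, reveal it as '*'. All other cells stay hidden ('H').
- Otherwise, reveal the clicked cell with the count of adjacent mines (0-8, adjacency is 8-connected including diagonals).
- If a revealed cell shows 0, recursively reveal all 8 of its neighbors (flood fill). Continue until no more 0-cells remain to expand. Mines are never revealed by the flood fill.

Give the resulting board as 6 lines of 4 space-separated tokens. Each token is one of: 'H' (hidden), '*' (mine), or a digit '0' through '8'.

H H H H
H H H H
H H H H
H H 2 H
H H H H
H H H H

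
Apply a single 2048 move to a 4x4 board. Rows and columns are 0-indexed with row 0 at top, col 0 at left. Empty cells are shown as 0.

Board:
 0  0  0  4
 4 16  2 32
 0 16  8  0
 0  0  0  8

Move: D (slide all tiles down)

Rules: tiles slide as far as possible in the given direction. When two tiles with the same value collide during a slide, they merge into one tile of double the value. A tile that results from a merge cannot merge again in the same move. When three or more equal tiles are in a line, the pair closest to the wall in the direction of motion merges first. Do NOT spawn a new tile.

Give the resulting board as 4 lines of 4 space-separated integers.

Slide down:
col 0: [0, 4, 0, 0] -> [0, 0, 0, 4]
col 1: [0, 16, 16, 0] -> [0, 0, 0, 32]
col 2: [0, 2, 8, 0] -> [0, 0, 2, 8]
col 3: [4, 32, 0, 8] -> [0, 4, 32, 8]

Answer:  0  0  0  0
 0  0  0  4
 0  0  2 32
 4 32  8  8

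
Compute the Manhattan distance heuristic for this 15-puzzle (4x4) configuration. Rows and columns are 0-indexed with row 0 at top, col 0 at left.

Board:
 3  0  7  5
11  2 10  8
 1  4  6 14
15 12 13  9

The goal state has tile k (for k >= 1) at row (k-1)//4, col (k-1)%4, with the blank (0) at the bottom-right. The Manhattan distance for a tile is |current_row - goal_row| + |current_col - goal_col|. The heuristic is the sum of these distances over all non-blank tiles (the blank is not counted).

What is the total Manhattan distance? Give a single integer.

Answer: 35

Derivation:
Tile 3: (0,0)->(0,2) = 2
Tile 7: (0,2)->(1,2) = 1
Tile 5: (0,3)->(1,0) = 4
Tile 11: (1,0)->(2,2) = 3
Tile 2: (1,1)->(0,1) = 1
Tile 10: (1,2)->(2,1) = 2
Tile 8: (1,3)->(1,3) = 0
Tile 1: (2,0)->(0,0) = 2
Tile 4: (2,1)->(0,3) = 4
Tile 6: (2,2)->(1,1) = 2
Tile 14: (2,3)->(3,1) = 3
Tile 15: (3,0)->(3,2) = 2
Tile 12: (3,1)->(2,3) = 3
Tile 13: (3,2)->(3,0) = 2
Tile 9: (3,3)->(2,0) = 4
Sum: 2 + 1 + 4 + 3 + 1 + 2 + 0 + 2 + 4 + 2 + 3 + 2 + 3 + 2 + 4 = 35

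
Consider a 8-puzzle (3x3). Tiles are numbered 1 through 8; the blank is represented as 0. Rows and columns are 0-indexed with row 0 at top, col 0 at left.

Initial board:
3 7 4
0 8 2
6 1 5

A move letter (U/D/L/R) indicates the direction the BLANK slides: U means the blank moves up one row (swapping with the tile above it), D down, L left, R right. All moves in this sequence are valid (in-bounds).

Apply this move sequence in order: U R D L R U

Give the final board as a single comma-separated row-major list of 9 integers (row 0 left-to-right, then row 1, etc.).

After move 1 (U):
0 7 4
3 8 2
6 1 5

After move 2 (R):
7 0 4
3 8 2
6 1 5

After move 3 (D):
7 8 4
3 0 2
6 1 5

After move 4 (L):
7 8 4
0 3 2
6 1 5

After move 5 (R):
7 8 4
3 0 2
6 1 5

After move 6 (U):
7 0 4
3 8 2
6 1 5

Answer: 7, 0, 4, 3, 8, 2, 6, 1, 5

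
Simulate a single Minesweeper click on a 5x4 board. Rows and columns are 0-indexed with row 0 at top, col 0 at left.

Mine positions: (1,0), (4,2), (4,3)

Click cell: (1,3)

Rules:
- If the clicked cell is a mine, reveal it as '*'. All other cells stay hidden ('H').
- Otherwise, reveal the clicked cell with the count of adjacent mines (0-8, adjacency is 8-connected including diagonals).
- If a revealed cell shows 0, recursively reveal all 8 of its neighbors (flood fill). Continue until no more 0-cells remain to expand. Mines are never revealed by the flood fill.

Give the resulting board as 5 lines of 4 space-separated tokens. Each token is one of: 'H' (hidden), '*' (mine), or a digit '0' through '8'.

H 1 0 0
H 1 0 0
H 1 0 0
H 1 2 2
H H H H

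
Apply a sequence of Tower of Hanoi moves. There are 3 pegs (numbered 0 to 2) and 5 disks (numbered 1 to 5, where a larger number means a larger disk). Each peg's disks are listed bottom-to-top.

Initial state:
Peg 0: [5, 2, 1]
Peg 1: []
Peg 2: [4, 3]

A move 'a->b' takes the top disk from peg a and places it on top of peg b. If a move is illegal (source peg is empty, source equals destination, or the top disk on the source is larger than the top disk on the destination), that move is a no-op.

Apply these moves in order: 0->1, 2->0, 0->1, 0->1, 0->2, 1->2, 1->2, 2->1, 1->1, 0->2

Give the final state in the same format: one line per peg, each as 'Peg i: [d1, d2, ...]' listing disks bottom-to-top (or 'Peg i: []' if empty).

After move 1 (0->1):
Peg 0: [5, 2]
Peg 1: [1]
Peg 2: [4, 3]

After move 2 (2->0):
Peg 0: [5, 2]
Peg 1: [1]
Peg 2: [4, 3]

After move 3 (0->1):
Peg 0: [5, 2]
Peg 1: [1]
Peg 2: [4, 3]

After move 4 (0->1):
Peg 0: [5, 2]
Peg 1: [1]
Peg 2: [4, 3]

After move 5 (0->2):
Peg 0: [5]
Peg 1: [1]
Peg 2: [4, 3, 2]

After move 6 (1->2):
Peg 0: [5]
Peg 1: []
Peg 2: [4, 3, 2, 1]

After move 7 (1->2):
Peg 0: [5]
Peg 1: []
Peg 2: [4, 3, 2, 1]

After move 8 (2->1):
Peg 0: [5]
Peg 1: [1]
Peg 2: [4, 3, 2]

After move 9 (1->1):
Peg 0: [5]
Peg 1: [1]
Peg 2: [4, 3, 2]

After move 10 (0->2):
Peg 0: [5]
Peg 1: [1]
Peg 2: [4, 3, 2]

Answer: Peg 0: [5]
Peg 1: [1]
Peg 2: [4, 3, 2]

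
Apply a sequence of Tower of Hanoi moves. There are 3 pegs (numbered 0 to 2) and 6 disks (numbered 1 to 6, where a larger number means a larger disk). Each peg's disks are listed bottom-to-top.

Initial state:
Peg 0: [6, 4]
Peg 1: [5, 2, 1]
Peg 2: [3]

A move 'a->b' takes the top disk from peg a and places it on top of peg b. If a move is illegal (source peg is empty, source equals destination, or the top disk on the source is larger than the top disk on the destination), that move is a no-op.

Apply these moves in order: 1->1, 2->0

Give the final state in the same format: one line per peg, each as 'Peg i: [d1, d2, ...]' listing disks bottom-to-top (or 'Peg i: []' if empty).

Answer: Peg 0: [6, 4, 3]
Peg 1: [5, 2, 1]
Peg 2: []

Derivation:
After move 1 (1->1):
Peg 0: [6, 4]
Peg 1: [5, 2, 1]
Peg 2: [3]

After move 2 (2->0):
Peg 0: [6, 4, 3]
Peg 1: [5, 2, 1]
Peg 2: []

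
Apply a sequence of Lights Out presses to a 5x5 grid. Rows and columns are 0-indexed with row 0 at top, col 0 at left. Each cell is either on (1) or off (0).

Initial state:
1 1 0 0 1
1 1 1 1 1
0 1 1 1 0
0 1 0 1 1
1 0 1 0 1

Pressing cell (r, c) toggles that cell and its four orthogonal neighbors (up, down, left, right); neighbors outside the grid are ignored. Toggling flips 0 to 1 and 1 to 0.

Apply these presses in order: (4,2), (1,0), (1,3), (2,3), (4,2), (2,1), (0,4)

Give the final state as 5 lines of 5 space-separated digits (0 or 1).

After press 1 at (4,2):
1 1 0 0 1
1 1 1 1 1
0 1 1 1 0
0 1 1 1 1
1 1 0 1 1

After press 2 at (1,0):
0 1 0 0 1
0 0 1 1 1
1 1 1 1 0
0 1 1 1 1
1 1 0 1 1

After press 3 at (1,3):
0 1 0 1 1
0 0 0 0 0
1 1 1 0 0
0 1 1 1 1
1 1 0 1 1

After press 4 at (2,3):
0 1 0 1 1
0 0 0 1 0
1 1 0 1 1
0 1 1 0 1
1 1 0 1 1

After press 5 at (4,2):
0 1 0 1 1
0 0 0 1 0
1 1 0 1 1
0 1 0 0 1
1 0 1 0 1

After press 6 at (2,1):
0 1 0 1 1
0 1 0 1 0
0 0 1 1 1
0 0 0 0 1
1 0 1 0 1

After press 7 at (0,4):
0 1 0 0 0
0 1 0 1 1
0 0 1 1 1
0 0 0 0 1
1 0 1 0 1

Answer: 0 1 0 0 0
0 1 0 1 1
0 0 1 1 1
0 0 0 0 1
1 0 1 0 1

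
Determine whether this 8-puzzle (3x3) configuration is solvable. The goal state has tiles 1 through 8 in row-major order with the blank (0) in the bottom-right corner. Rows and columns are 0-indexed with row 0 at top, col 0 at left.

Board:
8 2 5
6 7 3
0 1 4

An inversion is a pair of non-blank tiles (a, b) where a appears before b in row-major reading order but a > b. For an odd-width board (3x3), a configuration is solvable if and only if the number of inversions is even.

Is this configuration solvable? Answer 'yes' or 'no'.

Answer: yes

Derivation:
Inversions (pairs i<j in row-major order where tile[i] > tile[j] > 0): 18
18 is even, so the puzzle is solvable.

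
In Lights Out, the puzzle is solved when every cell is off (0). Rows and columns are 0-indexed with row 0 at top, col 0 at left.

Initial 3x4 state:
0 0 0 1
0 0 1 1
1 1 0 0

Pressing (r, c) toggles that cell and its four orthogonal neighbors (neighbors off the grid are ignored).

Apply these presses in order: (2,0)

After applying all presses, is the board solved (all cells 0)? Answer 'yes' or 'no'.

Answer: no

Derivation:
After press 1 at (2,0):
0 0 0 1
1 0 1 1
0 0 0 0

Lights still on: 4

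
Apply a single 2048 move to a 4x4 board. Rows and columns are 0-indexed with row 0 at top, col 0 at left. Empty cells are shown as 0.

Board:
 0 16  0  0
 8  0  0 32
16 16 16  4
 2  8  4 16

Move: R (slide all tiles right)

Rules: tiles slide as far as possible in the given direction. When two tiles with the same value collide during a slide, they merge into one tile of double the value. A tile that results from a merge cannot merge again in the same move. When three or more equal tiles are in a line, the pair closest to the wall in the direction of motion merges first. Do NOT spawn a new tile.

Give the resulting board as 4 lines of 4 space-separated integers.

Answer:  0  0  0 16
 0  0  8 32
 0 16 32  4
 2  8  4 16

Derivation:
Slide right:
row 0: [0, 16, 0, 0] -> [0, 0, 0, 16]
row 1: [8, 0, 0, 32] -> [0, 0, 8, 32]
row 2: [16, 16, 16, 4] -> [0, 16, 32, 4]
row 3: [2, 8, 4, 16] -> [2, 8, 4, 16]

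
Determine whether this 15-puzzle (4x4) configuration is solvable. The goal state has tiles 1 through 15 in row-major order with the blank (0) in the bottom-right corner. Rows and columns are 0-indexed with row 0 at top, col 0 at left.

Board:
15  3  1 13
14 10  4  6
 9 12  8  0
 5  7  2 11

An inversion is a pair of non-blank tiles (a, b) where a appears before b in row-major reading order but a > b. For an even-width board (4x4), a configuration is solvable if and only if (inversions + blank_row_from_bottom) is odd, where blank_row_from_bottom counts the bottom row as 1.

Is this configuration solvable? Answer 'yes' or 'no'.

Inversions: 60
Blank is in row 2 (0-indexed from top), which is row 2 counting from the bottom (bottom = 1).
60 + 2 = 62, which is even, so the puzzle is not solvable.

Answer: no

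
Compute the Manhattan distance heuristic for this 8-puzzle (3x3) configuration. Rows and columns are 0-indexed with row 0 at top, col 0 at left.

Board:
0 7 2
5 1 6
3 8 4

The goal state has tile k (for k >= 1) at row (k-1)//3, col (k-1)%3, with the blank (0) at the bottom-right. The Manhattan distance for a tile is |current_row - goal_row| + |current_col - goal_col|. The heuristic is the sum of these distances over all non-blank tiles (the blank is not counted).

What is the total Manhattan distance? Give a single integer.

Answer: 14

Derivation:
Tile 7: at (0,1), goal (2,0), distance |0-2|+|1-0| = 3
Tile 2: at (0,2), goal (0,1), distance |0-0|+|2-1| = 1
Tile 5: at (1,0), goal (1,1), distance |1-1|+|0-1| = 1
Tile 1: at (1,1), goal (0,0), distance |1-0|+|1-0| = 2
Tile 6: at (1,2), goal (1,2), distance |1-1|+|2-2| = 0
Tile 3: at (2,0), goal (0,2), distance |2-0|+|0-2| = 4
Tile 8: at (2,1), goal (2,1), distance |2-2|+|1-1| = 0
Tile 4: at (2,2), goal (1,0), distance |2-1|+|2-0| = 3
Sum: 3 + 1 + 1 + 2 + 0 + 4 + 0 + 3 = 14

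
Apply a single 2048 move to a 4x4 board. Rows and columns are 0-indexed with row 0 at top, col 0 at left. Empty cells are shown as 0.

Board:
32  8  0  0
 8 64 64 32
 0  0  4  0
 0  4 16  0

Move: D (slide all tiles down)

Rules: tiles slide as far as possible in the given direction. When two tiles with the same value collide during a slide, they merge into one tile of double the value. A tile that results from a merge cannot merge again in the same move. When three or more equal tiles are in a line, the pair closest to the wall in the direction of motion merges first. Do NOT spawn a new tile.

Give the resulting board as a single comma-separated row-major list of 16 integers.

Answer: 0, 0, 0, 0, 0, 8, 64, 0, 32, 64, 4, 0, 8, 4, 16, 32

Derivation:
Slide down:
col 0: [32, 8, 0, 0] -> [0, 0, 32, 8]
col 1: [8, 64, 0, 4] -> [0, 8, 64, 4]
col 2: [0, 64, 4, 16] -> [0, 64, 4, 16]
col 3: [0, 32, 0, 0] -> [0, 0, 0, 32]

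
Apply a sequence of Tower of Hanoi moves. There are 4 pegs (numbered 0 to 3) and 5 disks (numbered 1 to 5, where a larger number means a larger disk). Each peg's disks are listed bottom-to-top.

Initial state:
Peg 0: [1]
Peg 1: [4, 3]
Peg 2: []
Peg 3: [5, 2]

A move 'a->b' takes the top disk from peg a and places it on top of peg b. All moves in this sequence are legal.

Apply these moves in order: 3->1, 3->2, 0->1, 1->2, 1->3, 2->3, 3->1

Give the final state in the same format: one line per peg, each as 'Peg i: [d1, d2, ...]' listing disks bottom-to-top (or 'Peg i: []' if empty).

Answer: Peg 0: []
Peg 1: [4, 3, 1]
Peg 2: [5]
Peg 3: [2]

Derivation:
After move 1 (3->1):
Peg 0: [1]
Peg 1: [4, 3, 2]
Peg 2: []
Peg 3: [5]

After move 2 (3->2):
Peg 0: [1]
Peg 1: [4, 3, 2]
Peg 2: [5]
Peg 3: []

After move 3 (0->1):
Peg 0: []
Peg 1: [4, 3, 2, 1]
Peg 2: [5]
Peg 3: []

After move 4 (1->2):
Peg 0: []
Peg 1: [4, 3, 2]
Peg 2: [5, 1]
Peg 3: []

After move 5 (1->3):
Peg 0: []
Peg 1: [4, 3]
Peg 2: [5, 1]
Peg 3: [2]

After move 6 (2->3):
Peg 0: []
Peg 1: [4, 3]
Peg 2: [5]
Peg 3: [2, 1]

After move 7 (3->1):
Peg 0: []
Peg 1: [4, 3, 1]
Peg 2: [5]
Peg 3: [2]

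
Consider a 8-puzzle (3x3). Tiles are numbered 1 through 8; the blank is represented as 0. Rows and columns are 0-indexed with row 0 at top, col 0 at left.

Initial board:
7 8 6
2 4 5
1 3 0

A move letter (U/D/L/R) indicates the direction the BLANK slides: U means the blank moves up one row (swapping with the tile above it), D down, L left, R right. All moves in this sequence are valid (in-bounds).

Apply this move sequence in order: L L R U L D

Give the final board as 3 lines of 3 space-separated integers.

After move 1 (L):
7 8 6
2 4 5
1 0 3

After move 2 (L):
7 8 6
2 4 5
0 1 3

After move 3 (R):
7 8 6
2 4 5
1 0 3

After move 4 (U):
7 8 6
2 0 5
1 4 3

After move 5 (L):
7 8 6
0 2 5
1 4 3

After move 6 (D):
7 8 6
1 2 5
0 4 3

Answer: 7 8 6
1 2 5
0 4 3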